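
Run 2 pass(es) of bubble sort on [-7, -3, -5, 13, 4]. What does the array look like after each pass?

After pass 1: [-7, -5, -3, 4, 13] (2 swaps)
After pass 2: [-7, -5, -3, 4, 13] (0 swaps)
Total swaps: 2


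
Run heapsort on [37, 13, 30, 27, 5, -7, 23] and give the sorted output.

Build heap: [37, 27, 30, 13, 5, -7, 23]
Extract 37: [30, 27, 23, 13, 5, -7, 37]
Extract 30: [27, 13, 23, -7, 5, 30, 37]
Extract 27: [23, 13, 5, -7, 27, 30, 37]
Extract 23: [13, -7, 5, 23, 27, 30, 37]
Extract 13: [5, -7, 13, 23, 27, 30, 37]
Extract 5: [-7, 5, 13, 23, 27, 30, 37]


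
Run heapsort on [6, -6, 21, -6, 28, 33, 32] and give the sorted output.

Build heap: [33, 28, 32, -6, -6, 21, 6]
Extract 33: [32, 28, 21, -6, -6, 6, 33]
Extract 32: [28, 6, 21, -6, -6, 32, 33]
Extract 28: [21, 6, -6, -6, 28, 32, 33]
Extract 21: [6, -6, -6, 21, 28, 32, 33]
Extract 6: [-6, -6, 6, 21, 28, 32, 33]
Extract -6: [-6, -6, 6, 21, 28, 32, 33]


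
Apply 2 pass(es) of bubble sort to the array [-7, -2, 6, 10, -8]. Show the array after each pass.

After pass 1: [-7, -2, 6, -8, 10] (1 swaps)
After pass 2: [-7, -2, -8, 6, 10] (1 swaps)
Total swaps: 2


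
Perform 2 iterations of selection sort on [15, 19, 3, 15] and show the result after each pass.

Pass 1: Select minimum 3 at index 2, swap -> [3, 19, 15, 15]
Pass 2: Select minimum 15 at index 2, swap -> [3, 15, 19, 15]


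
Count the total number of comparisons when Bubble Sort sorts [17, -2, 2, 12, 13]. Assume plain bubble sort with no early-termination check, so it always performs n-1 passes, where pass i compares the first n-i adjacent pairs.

Pass 1: compare adjacent pairs (0,1)..(3,4) = 4 comparison(s), 4 swap(s) -> [-2, 2, 12, 13, 17]
Pass 2: compare adjacent pairs (0,1)..(2,3) = 3 comparison(s), 0 swap(s) -> [-2, 2, 12, 13, 17]
Pass 3: compare adjacent pairs (0,1)..(1,2) = 2 comparison(s), 0 swap(s) -> [-2, 2, 12, 13, 17]
Pass 4: compare adjacent pairs (0,1)..(0,1) = 1 comparison(s), 0 swap(s) -> [-2, 2, 12, 13, 17]
Total comparisons: 4 + 3 + 2 + 1 = 10


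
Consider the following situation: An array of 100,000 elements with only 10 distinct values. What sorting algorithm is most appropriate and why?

Best choice: 3-way quicksort or Counting sort
Reason: 3-way (Dutch national flag) partitioning groups every copy of the pivot together, so with only d=10 distinct keys quicksort finishes in O(n log d) expected time, which is effectively linear; counting sort runs in O(n + k) where k is the size of the key range (not the number of distinct values), so it is linear when the 10 values are integers drawn from a small known range


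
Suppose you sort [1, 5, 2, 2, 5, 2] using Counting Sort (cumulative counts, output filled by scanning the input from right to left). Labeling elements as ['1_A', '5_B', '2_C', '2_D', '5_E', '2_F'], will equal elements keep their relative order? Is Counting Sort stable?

Trace Counting Sort on the labeled array (the key is the number; the letter only tracks identity):
  Counts for values 0..5: [0, 1, 3, 0, 0, 2]
  Cumulative counts: [0, 1, 4, 4, 4, 6]
  Scan right to left: place 2_F at output index 3
  Scan right to left: place 5_E at output index 5
  Scan right to left: place 2_D at output index 2
  Scan right to left: place 2_C at output index 1
  Scan right to left: place 5_B at output index 4
  Scan right to left: place 1_A at output index 0
  Output: [1_A, 2_C, 2_D, 2_F, 5_B, 5_E]
Equal keys:
  value 2: originally 2_C, 2_D, 2_F; after sorting 2_C, 2_D, 2_F -> order preserved
  value 5: originally 5_B, 5_E; after sorting 5_B, 5_E -> order preserved
All equal keys kept their original relative order. Counting Sort is stable: scanning the input right to left with decreasing cumulative counts places later duplicates at later output positions.
Answer: Stable


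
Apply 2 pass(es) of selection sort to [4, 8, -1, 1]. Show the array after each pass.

Pass 1: Select minimum -1 at index 2, swap -> [-1, 8, 4, 1]
Pass 2: Select minimum 1 at index 3, swap -> [-1, 1, 4, 8]


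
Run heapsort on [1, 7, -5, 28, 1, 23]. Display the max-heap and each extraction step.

Build heap: [28, 7, 23, 1, 1, -5]
Extract 28: [23, 7, -5, 1, 1, 28]
Extract 23: [7, 1, -5, 1, 23, 28]
Extract 7: [1, 1, -5, 7, 23, 28]
Extract 1: [1, -5, 1, 7, 23, 28]
Extract 1: [-5, 1, 1, 7, 23, 28]


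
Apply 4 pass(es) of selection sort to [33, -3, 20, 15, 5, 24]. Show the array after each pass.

Pass 1: Select minimum -3 at index 1, swap -> [-3, 33, 20, 15, 5, 24]
Pass 2: Select minimum 5 at index 4, swap -> [-3, 5, 20, 15, 33, 24]
Pass 3: Select minimum 15 at index 3, swap -> [-3, 5, 15, 20, 33, 24]
Pass 4: Select minimum 20 at index 3, swap -> [-3, 5, 15, 20, 33, 24]


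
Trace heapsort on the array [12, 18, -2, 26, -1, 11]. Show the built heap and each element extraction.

Build heap: [26, 18, 11, 12, -1, -2]
Extract 26: [18, 12, 11, -2, -1, 26]
Extract 18: [12, -1, 11, -2, 18, 26]
Extract 12: [11, -1, -2, 12, 18, 26]
Extract 11: [-1, -2, 11, 12, 18, 26]
Extract -1: [-2, -1, 11, 12, 18, 26]


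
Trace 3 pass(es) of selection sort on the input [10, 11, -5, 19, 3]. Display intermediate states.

Pass 1: Select minimum -5 at index 2, swap -> [-5, 11, 10, 19, 3]
Pass 2: Select minimum 3 at index 4, swap -> [-5, 3, 10, 19, 11]
Pass 3: Select minimum 10 at index 2, swap -> [-5, 3, 10, 19, 11]


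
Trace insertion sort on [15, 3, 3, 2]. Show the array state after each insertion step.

First element 15 is already 'sorted'
Insert 3: shifted 1 elements -> [3, 15, 3, 2]
Insert 3: shifted 1 elements -> [3, 3, 15, 2]
Insert 2: shifted 3 elements -> [2, 3, 3, 15]


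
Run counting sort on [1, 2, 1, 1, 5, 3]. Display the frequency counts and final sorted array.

Count array: [0, 3, 1, 1, 0, 1]
(count[i] = number of elements equal to i)
Cumulative count: [0, 3, 4, 5, 5, 6]
Sorted: [1, 1, 1, 2, 3, 5]


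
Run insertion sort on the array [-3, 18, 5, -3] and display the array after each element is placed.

First element -3 is already 'sorted'
Insert 18: shifted 0 elements -> [-3, 18, 5, -3]
Insert 5: shifted 1 elements -> [-3, 5, 18, -3]
Insert -3: shifted 2 elements -> [-3, -3, 5, 18]


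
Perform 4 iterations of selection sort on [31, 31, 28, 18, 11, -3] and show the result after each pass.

Pass 1: Select minimum -3 at index 5, swap -> [-3, 31, 28, 18, 11, 31]
Pass 2: Select minimum 11 at index 4, swap -> [-3, 11, 28, 18, 31, 31]
Pass 3: Select minimum 18 at index 3, swap -> [-3, 11, 18, 28, 31, 31]
Pass 4: Select minimum 28 at index 3, swap -> [-3, 11, 18, 28, 31, 31]


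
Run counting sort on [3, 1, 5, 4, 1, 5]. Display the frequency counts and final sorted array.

Count array: [0, 2, 0, 1, 1, 2]
(count[i] = number of elements equal to i)
Cumulative count: [0, 2, 2, 3, 4, 6]
Sorted: [1, 1, 3, 4, 5, 5]


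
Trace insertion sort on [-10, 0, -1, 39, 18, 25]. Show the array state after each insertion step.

First element -10 is already 'sorted'
Insert 0: shifted 0 elements -> [-10, 0, -1, 39, 18, 25]
Insert -1: shifted 1 elements -> [-10, -1, 0, 39, 18, 25]
Insert 39: shifted 0 elements -> [-10, -1, 0, 39, 18, 25]
Insert 18: shifted 1 elements -> [-10, -1, 0, 18, 39, 25]
Insert 25: shifted 1 elements -> [-10, -1, 0, 18, 25, 39]


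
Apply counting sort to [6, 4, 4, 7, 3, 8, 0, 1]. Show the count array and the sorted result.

Count array: [1, 1, 0, 1, 2, 0, 1, 1, 1]
(count[i] = number of elements equal to i)
Cumulative count: [1, 2, 2, 3, 5, 5, 6, 7, 8]
Sorted: [0, 1, 3, 4, 4, 6, 7, 8]


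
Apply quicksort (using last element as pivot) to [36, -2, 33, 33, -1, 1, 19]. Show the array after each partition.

Partition 1: pivot=19 at index 3 -> [-2, -1, 1, 19, 36, 33, 33]
Partition 2: pivot=1 at index 2 -> [-2, -1, 1, 19, 36, 33, 33]
Partition 3: pivot=-1 at index 1 -> [-2, -1, 1, 19, 36, 33, 33]
Partition 4: pivot=33 at index 5 -> [-2, -1, 1, 19, 33, 33, 36]


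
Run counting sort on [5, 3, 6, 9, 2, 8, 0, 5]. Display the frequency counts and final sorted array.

Count array: [1, 0, 1, 1, 0, 2, 1, 0, 1, 1]
(count[i] = number of elements equal to i)
Cumulative count: [1, 1, 2, 3, 3, 5, 6, 6, 7, 8]
Sorted: [0, 2, 3, 5, 5, 6, 8, 9]


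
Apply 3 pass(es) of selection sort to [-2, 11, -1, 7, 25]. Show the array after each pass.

Pass 1: Select minimum -2 at index 0, swap -> [-2, 11, -1, 7, 25]
Pass 2: Select minimum -1 at index 2, swap -> [-2, -1, 11, 7, 25]
Pass 3: Select minimum 7 at index 3, swap -> [-2, -1, 7, 11, 25]


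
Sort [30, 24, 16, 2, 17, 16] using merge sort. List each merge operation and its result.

Divide and conquer:
  Merge [24] + [16] -> [16, 24]
  Merge [30] + [16, 24] -> [16, 24, 30]
  Merge [17] + [16] -> [16, 17]
  Merge [2] + [16, 17] -> [2, 16, 17]
  Merge [16, 24, 30] + [2, 16, 17] -> [2, 16, 16, 17, 24, 30]


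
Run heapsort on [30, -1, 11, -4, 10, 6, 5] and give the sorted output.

Build heap: [30, 10, 11, -4, -1, 6, 5]
Extract 30: [11, 10, 6, -4, -1, 5, 30]
Extract 11: [10, 5, 6, -4, -1, 11, 30]
Extract 10: [6, 5, -1, -4, 10, 11, 30]
Extract 6: [5, -4, -1, 6, 10, 11, 30]
Extract 5: [-1, -4, 5, 6, 10, 11, 30]
Extract -1: [-4, -1, 5, 6, 10, 11, 30]


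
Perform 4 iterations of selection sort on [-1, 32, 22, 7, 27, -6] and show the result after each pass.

Pass 1: Select minimum -6 at index 5, swap -> [-6, 32, 22, 7, 27, -1]
Pass 2: Select minimum -1 at index 5, swap -> [-6, -1, 22, 7, 27, 32]
Pass 3: Select minimum 7 at index 3, swap -> [-6, -1, 7, 22, 27, 32]
Pass 4: Select minimum 22 at index 3, swap -> [-6, -1, 7, 22, 27, 32]


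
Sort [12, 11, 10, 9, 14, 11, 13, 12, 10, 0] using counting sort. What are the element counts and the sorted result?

Count array: [1, 0, 0, 0, 0, 0, 0, 0, 0, 1, 2, 2, 2, 1, 1]
(count[i] = number of elements equal to i)
Cumulative count: [1, 1, 1, 1, 1, 1, 1, 1, 1, 2, 4, 6, 8, 9, 10]
Sorted: [0, 9, 10, 10, 11, 11, 12, 12, 13, 14]


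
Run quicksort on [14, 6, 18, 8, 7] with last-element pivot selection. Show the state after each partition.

Partition 1: pivot=7 at index 1 -> [6, 7, 18, 8, 14]
Partition 2: pivot=14 at index 3 -> [6, 7, 8, 14, 18]


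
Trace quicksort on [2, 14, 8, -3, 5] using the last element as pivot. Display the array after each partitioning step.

Partition 1: pivot=5 at index 2 -> [2, -3, 5, 14, 8]
Partition 2: pivot=-3 at index 0 -> [-3, 2, 5, 14, 8]
Partition 3: pivot=8 at index 3 -> [-3, 2, 5, 8, 14]


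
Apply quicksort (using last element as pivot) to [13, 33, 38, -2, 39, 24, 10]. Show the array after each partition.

Partition 1: pivot=10 at index 1 -> [-2, 10, 38, 13, 39, 24, 33]
Partition 2: pivot=33 at index 4 -> [-2, 10, 13, 24, 33, 38, 39]
Partition 3: pivot=24 at index 3 -> [-2, 10, 13, 24, 33, 38, 39]
Partition 4: pivot=39 at index 6 -> [-2, 10, 13, 24, 33, 38, 39]


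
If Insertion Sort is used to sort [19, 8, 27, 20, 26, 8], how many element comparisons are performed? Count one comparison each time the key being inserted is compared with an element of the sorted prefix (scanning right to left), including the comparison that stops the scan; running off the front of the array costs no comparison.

Insert 8: 19 > 8 (shift), reached front = 1 comparison(s) -> [8, 19, 27, 20, 26, 8]
Insert 27: 19 <= 27 (stop) = 1 comparison(s) -> [8, 19, 27, 20, 26, 8]
Insert 20: 27 > 20 (shift), 19 <= 20 (stop) = 2 comparison(s) -> [8, 19, 20, 27, 26, 8]
Insert 26: 27 > 26 (shift), 20 <= 26 (stop) = 2 comparison(s) -> [8, 19, 20, 26, 27, 8]
Insert 8: 27 > 8 (shift), 26 > 8 (shift), 20 > 8 (shift), 19 > 8 (shift), 8 <= 8 (stop) = 5 comparison(s) -> [8, 8, 19, 20, 26, 27]
Total comparisons: 1 + 1 + 2 + 2 + 5 = 11


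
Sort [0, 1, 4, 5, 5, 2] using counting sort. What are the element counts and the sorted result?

Count array: [1, 1, 1, 0, 1, 2]
(count[i] = number of elements equal to i)
Cumulative count: [1, 2, 3, 3, 4, 6]
Sorted: [0, 1, 2, 4, 5, 5]


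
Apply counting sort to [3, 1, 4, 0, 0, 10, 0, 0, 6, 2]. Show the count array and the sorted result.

Count array: [4, 1, 1, 1, 1, 0, 1, 0, 0, 0, 1]
(count[i] = number of elements equal to i)
Cumulative count: [4, 5, 6, 7, 8, 8, 9, 9, 9, 9, 10]
Sorted: [0, 0, 0, 0, 1, 2, 3, 4, 6, 10]


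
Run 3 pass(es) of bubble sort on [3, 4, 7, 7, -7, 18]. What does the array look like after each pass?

After pass 1: [3, 4, 7, -7, 7, 18] (1 swaps)
After pass 2: [3, 4, -7, 7, 7, 18] (1 swaps)
After pass 3: [3, -7, 4, 7, 7, 18] (1 swaps)
Total swaps: 3


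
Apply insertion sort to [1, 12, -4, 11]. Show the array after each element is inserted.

First element 1 is already 'sorted'
Insert 12: shifted 0 elements -> [1, 12, -4, 11]
Insert -4: shifted 2 elements -> [-4, 1, 12, 11]
Insert 11: shifted 1 elements -> [-4, 1, 11, 12]


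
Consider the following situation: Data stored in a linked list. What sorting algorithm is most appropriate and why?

Best choice: Merge sort
Reason: Merge sort doesn't require random access; can be done in O(1) extra space for linked lists


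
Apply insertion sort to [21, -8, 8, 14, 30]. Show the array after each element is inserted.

First element 21 is already 'sorted'
Insert -8: shifted 1 elements -> [-8, 21, 8, 14, 30]
Insert 8: shifted 1 elements -> [-8, 8, 21, 14, 30]
Insert 14: shifted 1 elements -> [-8, 8, 14, 21, 30]
Insert 30: shifted 0 elements -> [-8, 8, 14, 21, 30]


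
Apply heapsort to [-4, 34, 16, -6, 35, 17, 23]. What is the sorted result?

Build heap: [35, 34, 23, -6, -4, 17, 16]
Extract 35: [34, 16, 23, -6, -4, 17, 35]
Extract 34: [23, 16, 17, -6, -4, 34, 35]
Extract 23: [17, 16, -4, -6, 23, 34, 35]
Extract 17: [16, -6, -4, 17, 23, 34, 35]
Extract 16: [-4, -6, 16, 17, 23, 34, 35]
Extract -4: [-6, -4, 16, 17, 23, 34, 35]


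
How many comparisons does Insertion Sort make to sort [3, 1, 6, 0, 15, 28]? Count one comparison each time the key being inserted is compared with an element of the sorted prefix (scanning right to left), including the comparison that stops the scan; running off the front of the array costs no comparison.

Insert 1: 3 > 1 (shift), reached front = 1 comparison(s) -> [1, 3, 6, 0, 15, 28]
Insert 6: 3 <= 6 (stop) = 1 comparison(s) -> [1, 3, 6, 0, 15, 28]
Insert 0: 6 > 0 (shift), 3 > 0 (shift), 1 > 0 (shift), reached front = 3 comparison(s) -> [0, 1, 3, 6, 15, 28]
Insert 15: 6 <= 15 (stop) = 1 comparison(s) -> [0, 1, 3, 6, 15, 28]
Insert 28: 15 <= 28 (stop) = 1 comparison(s) -> [0, 1, 3, 6, 15, 28]
Total comparisons: 1 + 1 + 3 + 1 + 1 = 7


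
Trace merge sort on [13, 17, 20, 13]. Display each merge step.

Divide and conquer:
  Merge [13] + [17] -> [13, 17]
  Merge [20] + [13] -> [13, 20]
  Merge [13, 17] + [13, 20] -> [13, 13, 17, 20]


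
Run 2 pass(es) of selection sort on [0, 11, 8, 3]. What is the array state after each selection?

Pass 1: Select minimum 0 at index 0, swap -> [0, 11, 8, 3]
Pass 2: Select minimum 3 at index 3, swap -> [0, 3, 8, 11]


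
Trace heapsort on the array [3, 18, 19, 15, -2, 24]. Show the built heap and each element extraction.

Build heap: [24, 18, 19, 15, -2, 3]
Extract 24: [19, 18, 3, 15, -2, 24]
Extract 19: [18, 15, 3, -2, 19, 24]
Extract 18: [15, -2, 3, 18, 19, 24]
Extract 15: [3, -2, 15, 18, 19, 24]
Extract 3: [-2, 3, 15, 18, 19, 24]


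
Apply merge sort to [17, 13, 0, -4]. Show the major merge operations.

Divide and conquer:
  Merge [17] + [13] -> [13, 17]
  Merge [0] + [-4] -> [-4, 0]
  Merge [13, 17] + [-4, 0] -> [-4, 0, 13, 17]


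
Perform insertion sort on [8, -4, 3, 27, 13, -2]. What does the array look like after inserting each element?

First element 8 is already 'sorted'
Insert -4: shifted 1 elements -> [-4, 8, 3, 27, 13, -2]
Insert 3: shifted 1 elements -> [-4, 3, 8, 27, 13, -2]
Insert 27: shifted 0 elements -> [-4, 3, 8, 27, 13, -2]
Insert 13: shifted 1 elements -> [-4, 3, 8, 13, 27, -2]
Insert -2: shifted 4 elements -> [-4, -2, 3, 8, 13, 27]


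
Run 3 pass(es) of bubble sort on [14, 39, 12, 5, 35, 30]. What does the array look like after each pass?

After pass 1: [14, 12, 5, 35, 30, 39] (4 swaps)
After pass 2: [12, 5, 14, 30, 35, 39] (3 swaps)
After pass 3: [5, 12, 14, 30, 35, 39] (1 swaps)
Total swaps: 8


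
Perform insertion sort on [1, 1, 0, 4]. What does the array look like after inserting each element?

First element 1 is already 'sorted'
Insert 1: shifted 0 elements -> [1, 1, 0, 4]
Insert 0: shifted 2 elements -> [0, 1, 1, 4]
Insert 4: shifted 0 elements -> [0, 1, 1, 4]


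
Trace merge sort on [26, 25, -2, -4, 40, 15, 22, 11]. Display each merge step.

Divide and conquer:
  Merge [26] + [25] -> [25, 26]
  Merge [-2] + [-4] -> [-4, -2]
  Merge [25, 26] + [-4, -2] -> [-4, -2, 25, 26]
  Merge [40] + [15] -> [15, 40]
  Merge [22] + [11] -> [11, 22]
  Merge [15, 40] + [11, 22] -> [11, 15, 22, 40]
  Merge [-4, -2, 25, 26] + [11, 15, 22, 40] -> [-4, -2, 11, 15, 22, 25, 26, 40]


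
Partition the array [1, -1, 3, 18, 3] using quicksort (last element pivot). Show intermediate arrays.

Partition 1: pivot=3 at index 3 -> [1, -1, 3, 3, 18]
Partition 2: pivot=3 at index 2 -> [1, -1, 3, 3, 18]
Partition 3: pivot=-1 at index 0 -> [-1, 1, 3, 3, 18]


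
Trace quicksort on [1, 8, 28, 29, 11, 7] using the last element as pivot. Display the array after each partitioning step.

Partition 1: pivot=7 at index 1 -> [1, 7, 28, 29, 11, 8]
Partition 2: pivot=8 at index 2 -> [1, 7, 8, 29, 11, 28]
Partition 3: pivot=28 at index 4 -> [1, 7, 8, 11, 28, 29]


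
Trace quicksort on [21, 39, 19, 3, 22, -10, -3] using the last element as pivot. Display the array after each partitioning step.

Partition 1: pivot=-3 at index 1 -> [-10, -3, 19, 3, 22, 21, 39]
Partition 2: pivot=39 at index 6 -> [-10, -3, 19, 3, 22, 21, 39]
Partition 3: pivot=21 at index 4 -> [-10, -3, 19, 3, 21, 22, 39]
Partition 4: pivot=3 at index 2 -> [-10, -3, 3, 19, 21, 22, 39]


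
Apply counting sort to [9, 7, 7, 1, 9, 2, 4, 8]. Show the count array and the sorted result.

Count array: [0, 1, 1, 0, 1, 0, 0, 2, 1, 2]
(count[i] = number of elements equal to i)
Cumulative count: [0, 1, 2, 2, 3, 3, 3, 5, 6, 8]
Sorted: [1, 2, 4, 7, 7, 8, 9, 9]


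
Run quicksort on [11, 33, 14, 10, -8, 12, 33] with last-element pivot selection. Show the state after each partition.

Partition 1: pivot=33 at index 6 -> [11, 33, 14, 10, -8, 12, 33]
Partition 2: pivot=12 at index 3 -> [11, 10, -8, 12, 14, 33, 33]
Partition 3: pivot=-8 at index 0 -> [-8, 10, 11, 12, 14, 33, 33]
Partition 4: pivot=11 at index 2 -> [-8, 10, 11, 12, 14, 33, 33]
Partition 5: pivot=33 at index 5 -> [-8, 10, 11, 12, 14, 33, 33]


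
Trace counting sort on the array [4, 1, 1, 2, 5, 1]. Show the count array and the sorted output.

Count array: [0, 3, 1, 0, 1, 1]
(count[i] = number of elements equal to i)
Cumulative count: [0, 3, 4, 4, 5, 6]
Sorted: [1, 1, 1, 2, 4, 5]


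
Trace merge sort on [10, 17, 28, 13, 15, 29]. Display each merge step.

Divide and conquer:
  Merge [17] + [28] -> [17, 28]
  Merge [10] + [17, 28] -> [10, 17, 28]
  Merge [15] + [29] -> [15, 29]
  Merge [13] + [15, 29] -> [13, 15, 29]
  Merge [10, 17, 28] + [13, 15, 29] -> [10, 13, 15, 17, 28, 29]


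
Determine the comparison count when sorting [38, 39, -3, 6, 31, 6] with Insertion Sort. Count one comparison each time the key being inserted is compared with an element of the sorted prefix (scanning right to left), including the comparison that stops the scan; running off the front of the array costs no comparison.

Insert 39: 38 <= 39 (stop) = 1 comparison(s) -> [38, 39, -3, 6, 31, 6]
Insert -3: 39 > -3 (shift), 38 > -3 (shift), reached front = 2 comparison(s) -> [-3, 38, 39, 6, 31, 6]
Insert 6: 39 > 6 (shift), 38 > 6 (shift), -3 <= 6 (stop) = 3 comparison(s) -> [-3, 6, 38, 39, 31, 6]
Insert 31: 39 > 31 (shift), 38 > 31 (shift), 6 <= 31 (stop) = 3 comparison(s) -> [-3, 6, 31, 38, 39, 6]
Insert 6: 39 > 6 (shift), 38 > 6 (shift), 31 > 6 (shift), 6 <= 6 (stop) = 4 comparison(s) -> [-3, 6, 6, 31, 38, 39]
Total comparisons: 1 + 2 + 3 + 3 + 4 = 13


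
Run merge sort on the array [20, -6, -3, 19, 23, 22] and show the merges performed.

Divide and conquer:
  Merge [-6] + [-3] -> [-6, -3]
  Merge [20] + [-6, -3] -> [-6, -3, 20]
  Merge [23] + [22] -> [22, 23]
  Merge [19] + [22, 23] -> [19, 22, 23]
  Merge [-6, -3, 20] + [19, 22, 23] -> [-6, -3, 19, 20, 22, 23]


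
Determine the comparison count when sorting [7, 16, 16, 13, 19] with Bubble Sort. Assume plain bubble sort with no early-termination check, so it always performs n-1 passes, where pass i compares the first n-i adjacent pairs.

Pass 1: compare adjacent pairs (0,1)..(3,4) = 4 comparison(s), 1 swap(s) -> [7, 16, 13, 16, 19]
Pass 2: compare adjacent pairs (0,1)..(2,3) = 3 comparison(s), 1 swap(s) -> [7, 13, 16, 16, 19]
Pass 3: compare adjacent pairs (0,1)..(1,2) = 2 comparison(s), 0 swap(s) -> [7, 13, 16, 16, 19]
Pass 4: compare adjacent pairs (0,1)..(0,1) = 1 comparison(s), 0 swap(s) -> [7, 13, 16, 16, 19]
Total comparisons: 4 + 3 + 2 + 1 = 10


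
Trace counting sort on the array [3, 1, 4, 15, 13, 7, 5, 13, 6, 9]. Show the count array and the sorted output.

Count array: [0, 1, 0, 1, 1, 1, 1, 1, 0, 1, 0, 0, 0, 2, 0, 1]
(count[i] = number of elements equal to i)
Cumulative count: [0, 1, 1, 2, 3, 4, 5, 6, 6, 7, 7, 7, 7, 9, 9, 10]
Sorted: [1, 3, 4, 5, 6, 7, 9, 13, 13, 15]


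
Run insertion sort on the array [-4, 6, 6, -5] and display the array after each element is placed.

First element -4 is already 'sorted'
Insert 6: shifted 0 elements -> [-4, 6, 6, -5]
Insert 6: shifted 0 elements -> [-4, 6, 6, -5]
Insert -5: shifted 3 elements -> [-5, -4, 6, 6]


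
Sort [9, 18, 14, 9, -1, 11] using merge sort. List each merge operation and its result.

Divide and conquer:
  Merge [18] + [14] -> [14, 18]
  Merge [9] + [14, 18] -> [9, 14, 18]
  Merge [-1] + [11] -> [-1, 11]
  Merge [9] + [-1, 11] -> [-1, 9, 11]
  Merge [9, 14, 18] + [-1, 9, 11] -> [-1, 9, 9, 11, 14, 18]


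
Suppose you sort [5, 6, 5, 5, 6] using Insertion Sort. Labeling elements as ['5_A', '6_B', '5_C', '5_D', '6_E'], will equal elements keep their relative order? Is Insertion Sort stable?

Trace Insertion Sort on the labeled array (the key is the number; the letter only tracks identity):
  Insert 6_B at index 1: [5_A, 6_B, 5_C, 5_D, 6_E]
  Insert 5_C at index 1: [5_A, 5_C, 6_B, 5_D, 6_E]
  Insert 5_D at index 2: [5_A, 5_C, 5_D, 6_B, 6_E]
  Insert 6_E at index 4: [5_A, 5_C, 5_D, 6_B, 6_E]
Final order: [5_A, 5_C, 5_D, 6_B, 6_E]
Equal keys:
  value 5: originally 5_A, 5_C, 5_D; after sorting 5_A, 5_C, 5_D -> order preserved
  value 6: originally 6_B, 6_E; after sorting 6_B, 6_E -> order preserved
All equal keys kept their original relative order. Insertion Sort is stable: elements are shifted only while they are strictly greater than the key, so a key is inserted after any equal elements already placed.
Answer: Stable


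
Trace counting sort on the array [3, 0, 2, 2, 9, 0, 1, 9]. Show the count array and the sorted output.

Count array: [2, 1, 2, 1, 0, 0, 0, 0, 0, 2]
(count[i] = number of elements equal to i)
Cumulative count: [2, 3, 5, 6, 6, 6, 6, 6, 6, 8]
Sorted: [0, 0, 1, 2, 2, 3, 9, 9]


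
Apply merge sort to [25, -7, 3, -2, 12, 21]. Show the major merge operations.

Divide and conquer:
  Merge [-7] + [3] -> [-7, 3]
  Merge [25] + [-7, 3] -> [-7, 3, 25]
  Merge [12] + [21] -> [12, 21]
  Merge [-2] + [12, 21] -> [-2, 12, 21]
  Merge [-7, 3, 25] + [-2, 12, 21] -> [-7, -2, 3, 12, 21, 25]


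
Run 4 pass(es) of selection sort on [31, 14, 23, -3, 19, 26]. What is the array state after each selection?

Pass 1: Select minimum -3 at index 3, swap -> [-3, 14, 23, 31, 19, 26]
Pass 2: Select minimum 14 at index 1, swap -> [-3, 14, 23, 31, 19, 26]
Pass 3: Select minimum 19 at index 4, swap -> [-3, 14, 19, 31, 23, 26]
Pass 4: Select minimum 23 at index 4, swap -> [-3, 14, 19, 23, 31, 26]


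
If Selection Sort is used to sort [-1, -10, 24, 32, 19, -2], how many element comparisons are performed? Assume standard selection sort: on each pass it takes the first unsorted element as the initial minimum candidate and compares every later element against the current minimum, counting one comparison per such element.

Pass 1: scan indices 1..5 for the minimum = 5 comparison(s); min is -10, place at index 0 -> [-10, -1, 24, 32, 19, -2]
Pass 2: scan indices 2..5 for the minimum = 4 comparison(s); min is -2, place at index 1 -> [-10, -2, 24, 32, 19, -1]
Pass 3: scan indices 3..5 for the minimum = 3 comparison(s); min is -1, place at index 2 -> [-10, -2, -1, 32, 19, 24]
Pass 4: scan indices 4..5 for the minimum = 2 comparison(s); min is 19, place at index 3 -> [-10, -2, -1, 19, 32, 24]
Pass 5: scan indices 5..5 for the minimum = 1 comparison(s); min is 24, place at index 4 -> [-10, -2, -1, 19, 24, 32]
Selection sort always scans the whole unsorted suffix, so the count is (n-1) + (n-2) + ... + 1 = n(n-1)/2 = 6*5/2 = 15 regardless of the input order.
Total comparisons: 5 + 4 + 3 + 2 + 1 = 15


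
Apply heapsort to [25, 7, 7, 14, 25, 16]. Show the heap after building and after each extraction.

Build heap: [25, 25, 16, 14, 7, 7]
Extract 25: [25, 14, 16, 7, 7, 25]
Extract 25: [16, 14, 7, 7, 25, 25]
Extract 16: [14, 7, 7, 16, 25, 25]
Extract 14: [7, 7, 14, 16, 25, 25]
Extract 7: [7, 7, 14, 16, 25, 25]


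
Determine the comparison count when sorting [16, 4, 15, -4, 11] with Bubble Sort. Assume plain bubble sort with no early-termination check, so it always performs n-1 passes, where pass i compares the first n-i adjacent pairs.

Pass 1: compare adjacent pairs (0,1)..(3,4) = 4 comparison(s), 4 swap(s) -> [4, 15, -4, 11, 16]
Pass 2: compare adjacent pairs (0,1)..(2,3) = 3 comparison(s), 2 swap(s) -> [4, -4, 11, 15, 16]
Pass 3: compare adjacent pairs (0,1)..(1,2) = 2 comparison(s), 1 swap(s) -> [-4, 4, 11, 15, 16]
Pass 4: compare adjacent pairs (0,1)..(0,1) = 1 comparison(s), 0 swap(s) -> [-4, 4, 11, 15, 16]
Total comparisons: 4 + 3 + 2 + 1 = 10


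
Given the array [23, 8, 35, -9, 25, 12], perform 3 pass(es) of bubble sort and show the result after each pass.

After pass 1: [8, 23, -9, 25, 12, 35] (4 swaps)
After pass 2: [8, -9, 23, 12, 25, 35] (2 swaps)
After pass 3: [-9, 8, 12, 23, 25, 35] (2 swaps)
Total swaps: 8


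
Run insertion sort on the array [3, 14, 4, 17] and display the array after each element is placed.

First element 3 is already 'sorted'
Insert 14: shifted 0 elements -> [3, 14, 4, 17]
Insert 4: shifted 1 elements -> [3, 4, 14, 17]
Insert 17: shifted 0 elements -> [3, 4, 14, 17]


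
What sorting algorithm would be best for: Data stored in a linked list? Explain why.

Best choice: Merge sort
Reason: Merge sort doesn't require random access; can be done in O(1) extra space for linked lists


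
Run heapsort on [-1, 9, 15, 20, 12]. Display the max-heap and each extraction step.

Build heap: [20, 12, 15, 9, -1]
Extract 20: [15, 12, -1, 9, 20]
Extract 15: [12, 9, -1, 15, 20]
Extract 12: [9, -1, 12, 15, 20]
Extract 9: [-1, 9, 12, 15, 20]


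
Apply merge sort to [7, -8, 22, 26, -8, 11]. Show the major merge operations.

Divide and conquer:
  Merge [-8] + [22] -> [-8, 22]
  Merge [7] + [-8, 22] -> [-8, 7, 22]
  Merge [-8] + [11] -> [-8, 11]
  Merge [26] + [-8, 11] -> [-8, 11, 26]
  Merge [-8, 7, 22] + [-8, 11, 26] -> [-8, -8, 7, 11, 22, 26]


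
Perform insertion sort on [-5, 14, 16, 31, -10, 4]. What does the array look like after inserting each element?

First element -5 is already 'sorted'
Insert 14: shifted 0 elements -> [-5, 14, 16, 31, -10, 4]
Insert 16: shifted 0 elements -> [-5, 14, 16, 31, -10, 4]
Insert 31: shifted 0 elements -> [-5, 14, 16, 31, -10, 4]
Insert -10: shifted 4 elements -> [-10, -5, 14, 16, 31, 4]
Insert 4: shifted 3 elements -> [-10, -5, 4, 14, 16, 31]


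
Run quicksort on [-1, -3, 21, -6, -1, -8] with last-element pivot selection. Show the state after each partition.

Partition 1: pivot=-8 at index 0 -> [-8, -3, 21, -6, -1, -1]
Partition 2: pivot=-1 at index 4 -> [-8, -3, -6, -1, -1, 21]
Partition 3: pivot=-1 at index 3 -> [-8, -3, -6, -1, -1, 21]
Partition 4: pivot=-6 at index 1 -> [-8, -6, -3, -1, -1, 21]


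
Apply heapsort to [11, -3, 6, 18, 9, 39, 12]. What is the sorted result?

Build heap: [39, 18, 12, -3, 9, 6, 11]
Extract 39: [18, 11, 12, -3, 9, 6, 39]
Extract 18: [12, 11, 6, -3, 9, 18, 39]
Extract 12: [11, 9, 6, -3, 12, 18, 39]
Extract 11: [9, -3, 6, 11, 12, 18, 39]
Extract 9: [6, -3, 9, 11, 12, 18, 39]
Extract 6: [-3, 6, 9, 11, 12, 18, 39]


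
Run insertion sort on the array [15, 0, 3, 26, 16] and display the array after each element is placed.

First element 15 is already 'sorted'
Insert 0: shifted 1 elements -> [0, 15, 3, 26, 16]
Insert 3: shifted 1 elements -> [0, 3, 15, 26, 16]
Insert 26: shifted 0 elements -> [0, 3, 15, 26, 16]
Insert 16: shifted 1 elements -> [0, 3, 15, 16, 26]


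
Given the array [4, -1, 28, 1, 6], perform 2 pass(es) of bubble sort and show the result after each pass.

After pass 1: [-1, 4, 1, 6, 28] (3 swaps)
After pass 2: [-1, 1, 4, 6, 28] (1 swaps)
Total swaps: 4


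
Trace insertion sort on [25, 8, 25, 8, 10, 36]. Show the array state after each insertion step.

First element 25 is already 'sorted'
Insert 8: shifted 1 elements -> [8, 25, 25, 8, 10, 36]
Insert 25: shifted 0 elements -> [8, 25, 25, 8, 10, 36]
Insert 8: shifted 2 elements -> [8, 8, 25, 25, 10, 36]
Insert 10: shifted 2 elements -> [8, 8, 10, 25, 25, 36]
Insert 36: shifted 0 elements -> [8, 8, 10, 25, 25, 36]


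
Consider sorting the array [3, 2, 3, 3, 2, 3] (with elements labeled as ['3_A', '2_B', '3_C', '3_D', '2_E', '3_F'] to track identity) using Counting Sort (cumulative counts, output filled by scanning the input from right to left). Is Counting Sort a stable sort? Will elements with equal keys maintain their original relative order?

Trace Counting Sort on the labeled array (the key is the number; the letter only tracks identity):
  Counts for values 0..3: [0, 0, 2, 4]
  Cumulative counts: [0, 0, 2, 6]
  Scan right to left: place 3_F at output index 5
  Scan right to left: place 2_E at output index 1
  Scan right to left: place 3_D at output index 4
  Scan right to left: place 3_C at output index 3
  Scan right to left: place 2_B at output index 0
  Scan right to left: place 3_A at output index 2
  Output: [2_B, 2_E, 3_A, 3_C, 3_D, 3_F]
Equal keys:
  value 2: originally 2_B, 2_E; after sorting 2_B, 2_E -> order preserved
  value 3: originally 3_A, 3_C, 3_D, 3_F; after sorting 3_A, 3_C, 3_D, 3_F -> order preserved
All equal keys kept their original relative order. Counting Sort is stable: scanning the input right to left with decreasing cumulative counts places later duplicates at later output positions.
Answer: Stable


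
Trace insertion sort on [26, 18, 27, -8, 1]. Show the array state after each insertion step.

First element 26 is already 'sorted'
Insert 18: shifted 1 elements -> [18, 26, 27, -8, 1]
Insert 27: shifted 0 elements -> [18, 26, 27, -8, 1]
Insert -8: shifted 3 elements -> [-8, 18, 26, 27, 1]
Insert 1: shifted 3 elements -> [-8, 1, 18, 26, 27]


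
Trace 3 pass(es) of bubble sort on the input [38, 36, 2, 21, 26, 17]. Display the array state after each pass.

After pass 1: [36, 2, 21, 26, 17, 38] (5 swaps)
After pass 2: [2, 21, 26, 17, 36, 38] (4 swaps)
After pass 3: [2, 21, 17, 26, 36, 38] (1 swaps)
Total swaps: 10


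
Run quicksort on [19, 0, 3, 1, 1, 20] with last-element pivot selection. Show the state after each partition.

Partition 1: pivot=20 at index 5 -> [19, 0, 3, 1, 1, 20]
Partition 2: pivot=1 at index 2 -> [0, 1, 1, 19, 3, 20]
Partition 3: pivot=1 at index 1 -> [0, 1, 1, 19, 3, 20]
Partition 4: pivot=3 at index 3 -> [0, 1, 1, 3, 19, 20]


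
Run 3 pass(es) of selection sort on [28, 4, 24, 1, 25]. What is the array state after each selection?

Pass 1: Select minimum 1 at index 3, swap -> [1, 4, 24, 28, 25]
Pass 2: Select minimum 4 at index 1, swap -> [1, 4, 24, 28, 25]
Pass 3: Select minimum 24 at index 2, swap -> [1, 4, 24, 28, 25]


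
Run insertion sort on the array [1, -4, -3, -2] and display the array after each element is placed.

First element 1 is already 'sorted'
Insert -4: shifted 1 elements -> [-4, 1, -3, -2]
Insert -3: shifted 1 elements -> [-4, -3, 1, -2]
Insert -2: shifted 1 elements -> [-4, -3, -2, 1]


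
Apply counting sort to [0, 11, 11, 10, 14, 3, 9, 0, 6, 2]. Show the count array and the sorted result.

Count array: [2, 0, 1, 1, 0, 0, 1, 0, 0, 1, 1, 2, 0, 0, 1]
(count[i] = number of elements equal to i)
Cumulative count: [2, 2, 3, 4, 4, 4, 5, 5, 5, 6, 7, 9, 9, 9, 10]
Sorted: [0, 0, 2, 3, 6, 9, 10, 11, 11, 14]


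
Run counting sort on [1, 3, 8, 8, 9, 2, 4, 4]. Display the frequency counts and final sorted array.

Count array: [0, 1, 1, 1, 2, 0, 0, 0, 2, 1]
(count[i] = number of elements equal to i)
Cumulative count: [0, 1, 2, 3, 5, 5, 5, 5, 7, 8]
Sorted: [1, 2, 3, 4, 4, 8, 8, 9]


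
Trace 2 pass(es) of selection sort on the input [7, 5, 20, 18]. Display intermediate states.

Pass 1: Select minimum 5 at index 1, swap -> [5, 7, 20, 18]
Pass 2: Select minimum 7 at index 1, swap -> [5, 7, 20, 18]


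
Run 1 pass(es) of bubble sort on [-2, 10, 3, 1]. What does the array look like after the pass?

After pass 1: [-2, 3, 1, 10] (2 swaps)
Total swaps: 2


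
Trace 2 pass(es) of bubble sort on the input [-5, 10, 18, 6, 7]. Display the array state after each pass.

After pass 1: [-5, 10, 6, 7, 18] (2 swaps)
After pass 2: [-5, 6, 7, 10, 18] (2 swaps)
Total swaps: 4


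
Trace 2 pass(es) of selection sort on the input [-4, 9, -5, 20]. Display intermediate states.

Pass 1: Select minimum -5 at index 2, swap -> [-5, 9, -4, 20]
Pass 2: Select minimum -4 at index 2, swap -> [-5, -4, 9, 20]


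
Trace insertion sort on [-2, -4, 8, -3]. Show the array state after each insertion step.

First element -2 is already 'sorted'
Insert -4: shifted 1 elements -> [-4, -2, 8, -3]
Insert 8: shifted 0 elements -> [-4, -2, 8, -3]
Insert -3: shifted 2 elements -> [-4, -3, -2, 8]


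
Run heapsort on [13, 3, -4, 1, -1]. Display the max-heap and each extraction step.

Build heap: [13, 3, -4, 1, -1]
Extract 13: [3, 1, -4, -1, 13]
Extract 3: [1, -1, -4, 3, 13]
Extract 1: [-1, -4, 1, 3, 13]
Extract -1: [-4, -1, 1, 3, 13]


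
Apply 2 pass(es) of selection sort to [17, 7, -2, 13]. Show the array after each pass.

Pass 1: Select minimum -2 at index 2, swap -> [-2, 7, 17, 13]
Pass 2: Select minimum 7 at index 1, swap -> [-2, 7, 17, 13]


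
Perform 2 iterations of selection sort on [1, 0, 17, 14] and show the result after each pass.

Pass 1: Select minimum 0 at index 1, swap -> [0, 1, 17, 14]
Pass 2: Select minimum 1 at index 1, swap -> [0, 1, 17, 14]


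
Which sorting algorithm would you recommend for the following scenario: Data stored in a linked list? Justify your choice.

Best choice: Merge sort
Reason: Merge sort doesn't require random access; can be done in O(1) extra space for linked lists


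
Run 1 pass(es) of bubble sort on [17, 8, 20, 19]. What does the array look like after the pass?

After pass 1: [8, 17, 19, 20] (2 swaps)
Total swaps: 2


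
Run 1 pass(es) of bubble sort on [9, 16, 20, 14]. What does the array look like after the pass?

After pass 1: [9, 16, 14, 20] (1 swaps)
Total swaps: 1


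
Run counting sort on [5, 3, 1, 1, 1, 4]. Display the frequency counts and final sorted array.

Count array: [0, 3, 0, 1, 1, 1]
(count[i] = number of elements equal to i)
Cumulative count: [0, 3, 3, 4, 5, 6]
Sorted: [1, 1, 1, 3, 4, 5]


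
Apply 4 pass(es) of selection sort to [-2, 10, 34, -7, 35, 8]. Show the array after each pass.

Pass 1: Select minimum -7 at index 3, swap -> [-7, 10, 34, -2, 35, 8]
Pass 2: Select minimum -2 at index 3, swap -> [-7, -2, 34, 10, 35, 8]
Pass 3: Select minimum 8 at index 5, swap -> [-7, -2, 8, 10, 35, 34]
Pass 4: Select minimum 10 at index 3, swap -> [-7, -2, 8, 10, 35, 34]


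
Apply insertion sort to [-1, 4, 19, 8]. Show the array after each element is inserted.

First element -1 is already 'sorted'
Insert 4: shifted 0 elements -> [-1, 4, 19, 8]
Insert 19: shifted 0 elements -> [-1, 4, 19, 8]
Insert 8: shifted 1 elements -> [-1, 4, 8, 19]


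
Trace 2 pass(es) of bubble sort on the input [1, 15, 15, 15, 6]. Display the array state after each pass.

After pass 1: [1, 15, 15, 6, 15] (1 swaps)
After pass 2: [1, 15, 6, 15, 15] (1 swaps)
Total swaps: 2


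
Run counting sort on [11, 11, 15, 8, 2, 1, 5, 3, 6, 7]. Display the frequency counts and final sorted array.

Count array: [0, 1, 1, 1, 0, 1, 1, 1, 1, 0, 0, 2, 0, 0, 0, 1]
(count[i] = number of elements equal to i)
Cumulative count: [0, 1, 2, 3, 3, 4, 5, 6, 7, 7, 7, 9, 9, 9, 9, 10]
Sorted: [1, 2, 3, 5, 6, 7, 8, 11, 11, 15]


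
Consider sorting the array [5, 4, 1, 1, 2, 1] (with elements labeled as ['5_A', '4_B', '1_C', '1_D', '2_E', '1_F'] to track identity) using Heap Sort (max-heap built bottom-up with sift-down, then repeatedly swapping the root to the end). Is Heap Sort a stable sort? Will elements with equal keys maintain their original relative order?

Trace Heap Sort on the labeled array (the key is the number; the letter only tracks identity):
  Build max-heap: [5_A, 4_B, 1_C, 1_D, 2_E, 1_F]
  Swap root 5_A to index 5, re-heapify first 5 -> [4_B, 2_E, 1_C, 1_D, 1_F, 5_A]
  Swap root 4_B to index 4, re-heapify first 4 -> [2_E, 1_F, 1_C, 1_D, 4_B, 5_A]
  Swap root 2_E to index 3, re-heapify first 3 -> [1_D, 1_F, 1_C, 2_E, 4_B, 5_A]
  Swap root 1_D to index 2, re-heapify first 2 -> [1_C, 1_F, 1_D, 2_E, 4_B, 5_A]
  Swap root 1_C to index 1, re-heapify first 1 -> [1_F, 1_C, 1_D, 2_E, 4_B, 5_A]
Final order: [1_F, 1_C, 1_D, 2_E, 4_B, 5_A]
Equal keys:
  value 1: originally 1_C, 1_D, 1_F; after sorting 1_F, 1_C, 1_D -> order changed
Equal keys were reordered, so Heap Sort is not stable: heap construction and root-to-end swaps move elements without regard to the original order of equal keys. (One such input is enough; an unstable sort may happen to preserve order on other inputs, but it gives no guarantee.)
Answer: Not stable


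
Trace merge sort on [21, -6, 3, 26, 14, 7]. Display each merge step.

Divide and conquer:
  Merge [-6] + [3] -> [-6, 3]
  Merge [21] + [-6, 3] -> [-6, 3, 21]
  Merge [14] + [7] -> [7, 14]
  Merge [26] + [7, 14] -> [7, 14, 26]
  Merge [-6, 3, 21] + [7, 14, 26] -> [-6, 3, 7, 14, 21, 26]


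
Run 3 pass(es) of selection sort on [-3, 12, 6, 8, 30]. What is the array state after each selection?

Pass 1: Select minimum -3 at index 0, swap -> [-3, 12, 6, 8, 30]
Pass 2: Select minimum 6 at index 2, swap -> [-3, 6, 12, 8, 30]
Pass 3: Select minimum 8 at index 3, swap -> [-3, 6, 8, 12, 30]


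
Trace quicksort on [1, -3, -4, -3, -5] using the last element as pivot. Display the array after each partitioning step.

Partition 1: pivot=-5 at index 0 -> [-5, -3, -4, -3, 1]
Partition 2: pivot=1 at index 4 -> [-5, -3, -4, -3, 1]
Partition 3: pivot=-3 at index 3 -> [-5, -3, -4, -3, 1]
Partition 4: pivot=-4 at index 1 -> [-5, -4, -3, -3, 1]


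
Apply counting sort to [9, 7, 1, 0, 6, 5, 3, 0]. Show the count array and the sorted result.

Count array: [2, 1, 0, 1, 0, 1, 1, 1, 0, 1]
(count[i] = number of elements equal to i)
Cumulative count: [2, 3, 3, 4, 4, 5, 6, 7, 7, 8]
Sorted: [0, 0, 1, 3, 5, 6, 7, 9]


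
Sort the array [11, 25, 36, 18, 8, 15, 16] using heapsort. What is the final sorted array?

Build heap: [36, 25, 16, 18, 8, 15, 11]
Extract 36: [25, 18, 16, 11, 8, 15, 36]
Extract 25: [18, 15, 16, 11, 8, 25, 36]
Extract 18: [16, 15, 8, 11, 18, 25, 36]
Extract 16: [15, 11, 8, 16, 18, 25, 36]
Extract 15: [11, 8, 15, 16, 18, 25, 36]
Extract 11: [8, 11, 15, 16, 18, 25, 36]


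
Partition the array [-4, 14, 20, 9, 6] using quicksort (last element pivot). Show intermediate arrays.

Partition 1: pivot=6 at index 1 -> [-4, 6, 20, 9, 14]
Partition 2: pivot=14 at index 3 -> [-4, 6, 9, 14, 20]


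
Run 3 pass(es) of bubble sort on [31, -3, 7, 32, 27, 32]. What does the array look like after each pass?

After pass 1: [-3, 7, 31, 27, 32, 32] (3 swaps)
After pass 2: [-3, 7, 27, 31, 32, 32] (1 swaps)
After pass 3: [-3, 7, 27, 31, 32, 32] (0 swaps)
Total swaps: 4
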